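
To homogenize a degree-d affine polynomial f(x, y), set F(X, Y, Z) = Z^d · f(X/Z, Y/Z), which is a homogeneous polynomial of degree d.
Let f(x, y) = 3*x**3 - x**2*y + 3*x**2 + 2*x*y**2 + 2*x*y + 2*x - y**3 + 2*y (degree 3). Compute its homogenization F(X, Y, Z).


F(X, Y, Z) = 3*X**3 - X**2*Y + 3*X**2*Z + 2*X*Y**2 + 2*X*Y*Z + 2*X*Z**2 - Y**3 + 2*Y*Z**2

deg(f) = 3.
Substitute x = X/Z, y = Y/Z into f, then multiply by Z^3.
  monomial 3·x^3·y^0 ↦ 3·X^3·Y^0·Z^0.
  monomial -1·x^2·y^1 ↦ -1·X^2·Y^1·Z^0.
  monomial 3·x^2·y^0 ↦ 3·X^2·Y^0·Z^1.
  monomial 2·x^1·y^2 ↦ 2·X^1·Y^2·Z^0.
  monomial 2·x^1·y^1 ↦ 2·X^1·Y^1·Z^1.
  monomial 2·x^1·y^0 ↦ 2·X^1·Y^0·Z^2.
  monomial -1·x^0·y^3 ↦ -1·X^0·Y^3·Z^0.
  monomial 2·x^0·y^1 ↦ 2·X^0·Y^1·Z^2.
Collecting: F(X, Y, Z) = 3*X**3 - X**2*Y + 3*X**2*Z + 2*X*Y**2 + 2*X*Y*Z + 2*X*Z**2 - Y**3 + 2*Y*Z**2.


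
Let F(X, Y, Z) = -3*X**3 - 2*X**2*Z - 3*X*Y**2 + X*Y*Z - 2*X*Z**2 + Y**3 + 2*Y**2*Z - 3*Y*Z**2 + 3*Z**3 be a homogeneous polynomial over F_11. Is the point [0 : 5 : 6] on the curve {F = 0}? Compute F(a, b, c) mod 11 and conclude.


F(0,5,6) ≡ 5 (mod 11); P is NOT on the curve.

Evaluate F(0, 5, 6) term-by-term (mod 11).
  -3*X**3 ↦ -3·0·1·1 = 0
  -2*X**2*Z ↦ -2·0·1·6 = 0
  -3*X*Y**2 ↦ -3·0·25·1 = 0
  X*Y*Z ↦ 1·0·5·6 = 0
  -2*X*Z**2 ↦ -2·0·1·36 = 0
  Y**3 ↦ 1·1·125·1 = 125
  2*Y**2*Z ↦ 2·1·25·6 = 300
  -3*Y*Z**2 ↦ -3·1·5·36 = -540
  3*Z**3 ↦ 3·1·1·216 = 648
Sum: F(0, 5, 6) = (0) + (0) + (0) + (0) + (0) + (125) + (300) + (-540) + (648) = 533.
Reducing mod 11: 533 ≡ 5 (mod 11).
Since F(a, b, c) ≡ 5 ≠ 0 (mod 11), P does NOT lie on the curve.


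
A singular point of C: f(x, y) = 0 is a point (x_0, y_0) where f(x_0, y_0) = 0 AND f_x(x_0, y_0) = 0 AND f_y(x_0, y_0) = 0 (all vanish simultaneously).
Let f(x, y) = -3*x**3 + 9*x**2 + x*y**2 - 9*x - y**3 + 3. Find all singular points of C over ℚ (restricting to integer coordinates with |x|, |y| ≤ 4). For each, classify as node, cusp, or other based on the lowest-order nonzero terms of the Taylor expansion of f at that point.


Singular points: {(1, 0)}; classification: cusp.

Compute partial derivatives:
  f_x = -9*x**2 + 18*x + y**2 - 9.
  f_y = 2*x*y - 3*y**2.
Scan x_0 ∈ {−4, ..., 4}. For each x_0, f_y(x_0, y) is a polynomial in y; find its integer roots y ∈ {−4, ..., 4}, then test f_x and f at those candidates.
  x = -4: f_y(-4, y) = -3*y**2 - 8*y; vanishes at y ∈ {0}. (-4, 0): f_x = -225 ≠ 0.
  x = -3: f_y(-3, y) = -3*y**2 - 6*y; vanishes at y ∈ {-2, 0}. (-3, -2): f_x = -140 ≠ 0; (-3, 0): f_x = -144 ≠ 0.
  x = -2: f_y(-2, y) = -3*y**2 - 4*y; vanishes at y ∈ {0}. (-2, 0): f_x = -81 ≠ 0.
  x = -1: f_y(-1, y) = -3*y**2 - 2*y; vanishes at y ∈ {0}. (-1, 0): f_x = -36 ≠ 0.
  x = 0: f_y(0, y) = -3*y**2; vanishes at y ∈ {0}. (0, 0): f_x = -9 ≠ 0.
  x = 1: f_y(1, y) = -3*y**2 + 2*y; vanishes at y ∈ {0}. (1, 0): f_x = 0, f = 0 — SINGULAR.
  x = 2: f_y(2, y) = -3*y**2 + 4*y; vanishes at y ∈ {0}. (2, 0): f_x = -9 ≠ 0.
  x = 3: f_y(3, y) = -3*y**2 + 6*y; vanishes at y ∈ {0, 2}. (3, 0): f_x = -36 ≠ 0; (3, 2): f_x = -32 ≠ 0.
  x = 4: f_y(4, y) = -3*y**2 + 8*y; vanishes at y ∈ {0}. (4, 0): f_x = -81 ≠ 0.
Only singular point on the grid: (1, 0).
Classify: substitute x = 1 + u, y = 0 + v and expand: f = -3*u**3 + u*v**2 - v**3 + v**2.
No constant or linear terms (consistent with a singular point). Quadratic part: v**2. Cubic part: -3*u**3 + u*v**2 - v**3.
The quadratic part v**2 is a perfect square, so there is a single (double) tangent line v = 0, i.e. y = 0. Restricting the cubic part to that line (v = 0) leaves -3*u**3 ≠ 0, so f is not divisible by v and the branch is v² ≈ 3*u**3 to lowest order — this is a cusp.
Classification: cusp.


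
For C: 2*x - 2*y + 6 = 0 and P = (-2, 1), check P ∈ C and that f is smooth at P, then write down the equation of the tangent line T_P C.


Tangent line at P: 2*x - 2*y + 6 = 0.

Step 1: f(-2, 1) = 0, so P lies on C.
Step 2: partial derivatives
  f_x(x, y) = 2, f_y(x, y) = -2.
  f_x(P) = 2, f_y(P) = -2 (gradient nonzero, so P is smooth).
Step 3: tangent line at P: 2·(x − -2) + -2·(y − 1) = 0.
Expanding: 2*x - 2*y + 6 = 0.


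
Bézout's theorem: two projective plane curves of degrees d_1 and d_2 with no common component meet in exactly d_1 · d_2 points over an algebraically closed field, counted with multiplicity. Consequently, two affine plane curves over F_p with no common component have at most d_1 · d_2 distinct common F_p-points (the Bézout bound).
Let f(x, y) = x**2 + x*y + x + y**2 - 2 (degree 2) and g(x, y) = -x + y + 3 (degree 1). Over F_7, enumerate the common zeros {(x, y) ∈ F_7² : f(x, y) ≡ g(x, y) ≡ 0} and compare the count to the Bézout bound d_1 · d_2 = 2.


Common zeros: {(0, 4), (5, 2)}; count = 2; Bézout bound = 2.

deg(f) = 2, deg(g) = 1, so Bézout bound = 2.
Scan x ∈ F_7. For each x, list the y ∈ F_7 with f(x, y) ≡ 0 and those with g(x, y) ≡ 0 (mod 7); the common zeros in that column are the intersection.
  x = 0: f ≡ 0 at y ∈ {3, 4}; g ≡ 0 at y ∈ {4}; common: {4}.
  x = 1: f ≡ 0 at y ∈ {0, 6}; g ≡ 0 at y ∈ {5}; common: ∅.
  x = 2: f ≡ 0 at y ∈ {1, 4}; g ≡ 0 at y ∈ {6}; common: ∅.
  x = 3: f ≡ 0 at y ∈ {1, 3}; g ≡ 0 at y ∈ {0}; common: ∅.
  x = 4: f ≡ 0 at y ∈ {5}; g ≡ 0 at y ∈ {1}; common: ∅.
  x = 5: f ≡ 0 at y ∈ {0, 2}; g ≡ 0 at y ∈ {2}; common: {2}.
  x = 6: f ≡ 0 at y ∈ {2, 6}; g ≡ 0 at y ∈ {3}; common: ∅.
Collecting: common zeros = {(0, 4), (5, 2)}, so the count is 2.
Comparison with the Bézout bound: 2 ≤ 2 = deg(f)·deg(g), as expected for curves with no common component (the bound is attained).


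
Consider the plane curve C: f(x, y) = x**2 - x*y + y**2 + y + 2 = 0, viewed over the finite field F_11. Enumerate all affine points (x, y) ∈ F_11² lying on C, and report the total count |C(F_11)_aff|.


Affine F_11-points: {(0, 4), (0, 6), (3, 0), (3, 2), (4, 4), (4, 10), (6, 6), (6, 10), (8, 0), (8, 7), (10, 2), (10, 7)}; count = 12.

For each of the 121 pairs (x, y) ∈ F_11², evaluate f(x, y) mod 11. Record the zeros.
  x = 0: [0↦2, 1↦4, 2↦8, 3↦3, 4↦0, 5↦10, 6↦0, 7↦3, 8↦8, 9↦4, 10↦2]  zeros at y ∈ {4, 6}
  x = 1: [0↦3, 1↦4, 2↦7, 3↦1, 4↦8, 5↦6, 6↦6, 7↦8, 8↦1, 9↦7, 10↦4]  zeros at y ∈ ∅
  x = 2: [0↦6, 1↦6, 2↦8, 3↦1, 4↦7, 5↦4, 6↦3, 7↦4, 8↦7, 9↦1, 10↦8]  zeros at y ∈ ∅
  x = 3: [0↦0, 1↦10, 2↦0, 3↦3, 4↦8, 5↦4, 6↦2, 7↦2, 8↦4, 9↦8, 10↦3]  zeros at y ∈ {0, 2}
  x = 4: [0↦7, 1↦5, 2↦5, 3↦7, 4↦0, 5↦6, 6↦3, 7↦2, 8↦3, 9↦6, 10↦0]  zeros at y ∈ {4, 10}
  x = 5: [0↦5, 1↦2, 2↦1, 3↦2, 4↦5, 5↦10, 6↦6, 7↦4, 8↦4, 9↦6, 10↦10]  zeros at y ∈ ∅
  x = 6: [0↦5, 1↦1, 2↦10, 3↦10, 4↦1, 5↦5, 6↦0, 7↦8, 8↦7, 9↦8, 10↦0]  zeros at y ∈ {6, 10}
  x = 7: [0↦7, 1↦2, 2↦10, 3↦9, 4↦10, 5↦2, 6↦7, 7↦3, 8↦1, 9↦1, 10↦3]  zeros at y ∈ ∅
  x = 8: [0↦0, 1↦5, 2↦1, 3↦10, 4↦10, 5↦1, 6↦5, 7↦0, 8↦8, 9↦7, 10↦8]  zeros at y ∈ {0, 7}
  x = 9: [0↦6, 1↦10, 2↦5, 3↦2, 4↦1, 5↦2, 6↦5, 7↦10, 8↦6, 9↦4, 10↦4]  zeros at y ∈ ∅
  x = 10: [0↦3, 1↦6, 2↦0, 3↦7, 4↦5, 5↦5, 6↦7, 7↦0, 8↦6, 9↦3, 10↦2]  zeros at y ∈ {2, 7}
Collecting zeros: affine points = {(0, 4), (0, 6), (3, 0), (3, 2), (4, 4), (4, 10), (6, 6), (6, 10), (8, 0), (8, 7), (10, 2), (10, 7)}.
Total count |C(F_11)_aff| = 12.


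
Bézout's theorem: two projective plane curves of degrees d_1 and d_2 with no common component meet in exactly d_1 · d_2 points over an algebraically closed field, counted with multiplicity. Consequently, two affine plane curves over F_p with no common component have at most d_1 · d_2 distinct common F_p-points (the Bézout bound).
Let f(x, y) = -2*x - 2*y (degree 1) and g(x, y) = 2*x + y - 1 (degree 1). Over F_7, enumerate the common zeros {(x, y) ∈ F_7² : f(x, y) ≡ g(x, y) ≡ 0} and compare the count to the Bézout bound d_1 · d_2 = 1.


Common zeros: {(1, 6)}; count = 1; Bézout bound = 1.

deg(f) = 1, deg(g) = 1, so Bézout bound = 1.
Scan x ∈ F_7. For each x, list the y ∈ F_7 with f(x, y) ≡ 0 and those with g(x, y) ≡ 0 (mod 7); the common zeros in that column are the intersection.
  x = 0: f ≡ 0 at y ∈ {0}; g ≡ 0 at y ∈ {1}; common: ∅.
  x = 1: f ≡ 0 at y ∈ {6}; g ≡ 0 at y ∈ {6}; common: {6}.
  x = 2: f ≡ 0 at y ∈ {5}; g ≡ 0 at y ∈ {4}; common: ∅.
  x = 3: f ≡ 0 at y ∈ {4}; g ≡ 0 at y ∈ {2}; common: ∅.
  x = 4: f ≡ 0 at y ∈ {3}; g ≡ 0 at y ∈ {0}; common: ∅.
  x = 5: f ≡ 0 at y ∈ {2}; g ≡ 0 at y ∈ {5}; common: ∅.
  x = 6: f ≡ 0 at y ∈ {1}; g ≡ 0 at y ∈ {3}; common: ∅.
Collecting: common zeros = {(1, 6)}, so the count is 1.
Comparison with the Bézout bound: 1 ≤ 1 = deg(f)·deg(g), as expected for curves with no common component (the bound is attained).


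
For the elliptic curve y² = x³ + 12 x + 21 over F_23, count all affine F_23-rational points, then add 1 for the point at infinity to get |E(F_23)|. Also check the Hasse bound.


Affine points = {(4, 8), (4, 15), (8, 10), (8, 13), (11, 9), (11, 14), (14, 9), (14, 14), (16, 10), (16, 13), (17, 3), (17, 20), (19, 1), (19, 22), (20, 2), (20, 21), (21, 9), (21, 14), (22, 10), (22, 13)}; affine count = 20; |E(F_23)| = 21.

Discriminant check: Δ ∝ 4a³ + 27b² = 4·12³ + 27·21² = 4·1728 + 27·441 ≡ 5 (mod 23). Nonzero ⇒ E is nonsingular.
For each x ∈ F_23, compute rhs = x³ + 12·x + 21 mod 23, then count y ∈ F_23 with y² ≡ rhs.
  x = 0: rhs = 21, matching y values: none (0 points).
  x = 1: rhs = 11, matching y values: none (0 points).
  x = 2: rhs = 7, matching y values: none (0 points).
  x = 3: rhs = 15, matching y values: none (0 points).
  x = 4: rhs = 18, matching y values: 8, 15 (2 points).
  x = 5: rhs = 22, matching y values: none (0 points).
  x = 6: rhs = 10, matching y values: none (0 points).
  x = 7: rhs = 11, matching y values: none (0 points).
  x = 8: rhs = 8, matching y values: 10, 13 (2 points).
  x = 9: rhs = 7, matching y values: none (0 points).
  x = 10: rhs = 14, matching y values: none (0 points).
  x = 11: rhs = 12, matching y values: 9, 14 (2 points).
  x = 12: rhs = 7, matching y values: none (0 points).
  x = 13: rhs = 5, matching y values: none (0 points).
  x = 14: rhs = 12, matching y values: 9, 14 (2 points).
  x = 15: rhs = 11, matching y values: none (0 points).
  x = 16: rhs = 8, matching y values: 10, 13 (2 points).
  x = 17: rhs = 9, matching y values: 3, 20 (2 points).
  x = 18: rhs = 20, matching y values: none (0 points).
  x = 19: rhs = 1, matching y values: 1, 22 (2 points).
  x = 20: rhs = 4, matching y values: 2, 21 (2 points).
  x = 21: rhs = 12, matching y values: 9, 14 (2 points).
  x = 22: rhs = 8, matching y values: 10, 13 (2 points).
Total affine count: 20.
Full point count |E(F_23)| = 20 + 1 = 21.
Hasse bound: |21 − (23+1)| = |-3| = 3 ≤ 2√23 ≈ 9.5917 ✓.


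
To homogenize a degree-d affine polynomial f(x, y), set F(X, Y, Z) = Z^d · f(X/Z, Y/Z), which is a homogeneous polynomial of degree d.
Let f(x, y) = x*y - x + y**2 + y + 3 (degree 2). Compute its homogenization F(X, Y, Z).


F(X, Y, Z) = X*Y - X*Z + Y**2 + Y*Z + 3*Z**2

deg(f) = 2.
Substitute x = X/Z, y = Y/Z into f, then multiply by Z^2.
  monomial 1·x^1·y^1 ↦ 1·X^1·Y^1·Z^0.
  monomial -1·x^1·y^0 ↦ -1·X^1·Y^0·Z^1.
  monomial 1·x^0·y^2 ↦ 1·X^0·Y^2·Z^0.
  monomial 1·x^0·y^1 ↦ 1·X^0·Y^1·Z^1.
  monomial 3·x^0·y^0 ↦ 3·X^0·Y^0·Z^2.
Collecting: F(X, Y, Z) = X*Y - X*Z + Y**2 + Y*Z + 3*Z**2.


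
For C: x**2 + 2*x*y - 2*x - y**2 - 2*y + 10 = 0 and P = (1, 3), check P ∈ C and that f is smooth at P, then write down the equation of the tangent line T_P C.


Tangent line at P: 6*x - 6*y + 12 = 0.

Step 1: f(1, 3) = 0, so P lies on C.
Step 2: partial derivatives
  f_x(x, y) = 2*x + 2*y - 2, f_y(x, y) = 2*x - 2*y - 2.
  f_x(P) = 6, f_y(P) = -6 (gradient nonzero, so P is smooth).
Step 3: tangent line at P: 6·(x − 1) + -6·(y − 3) = 0.
Expanding: 6*x - 6*y + 12 = 0.


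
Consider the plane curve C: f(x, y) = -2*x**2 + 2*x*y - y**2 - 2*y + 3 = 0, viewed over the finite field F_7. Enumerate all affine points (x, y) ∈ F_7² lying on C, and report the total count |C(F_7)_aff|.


Affine F_7-points: {(0, 1), (0, 4), (1, 1), (1, 6), (4, 2), (4, 4), (5, 2), (5, 6)}; count = 8.

For each of the 49 pairs (x, y) ∈ F_7², evaluate f(x, y) mod 7. Record the zeros.
  x = 0: [0↦3, 1↦0, 2↦2, 3↦2, 4↦0, 5↦3, 6↦4]  zeros at y ∈ {1, 4}
  x = 1: [0↦1, 1↦0, 2↦4, 3↦6, 4↦6, 5↦4, 6↦0]  zeros at y ∈ {1, 6}
  x = 2: [0↦2, 1↦3, 2↦2, 3↦6, 4↦1, 5↦1, 6↦6]  zeros at y ∈ ∅
  x = 3: [0↦6, 1↦2, 2↦3, 3↦2, 4↦6, 5↦1, 6↦1]  zeros at y ∈ ∅
  x = 4: [0↦6, 1↦4, 2↦0, 3↦1, 4↦0, 5↦4, 6↦6]  zeros at y ∈ {2, 4}
  x = 5: [0↦2, 1↦2, 2↦0, 3↦3, 4↦4, 5↦3, 6↦0]  zeros at y ∈ {2, 6}
  x = 6: [0↦1, 1↦3, 2↦3, 3↦1, 4↦4, 5↦5, 6↦4]  zeros at y ∈ ∅
Collecting zeros: affine points = {(0, 1), (0, 4), (1, 1), (1, 6), (4, 2), (4, 4), (5, 2), (5, 6)}.
Total count |C(F_7)_aff| = 8.


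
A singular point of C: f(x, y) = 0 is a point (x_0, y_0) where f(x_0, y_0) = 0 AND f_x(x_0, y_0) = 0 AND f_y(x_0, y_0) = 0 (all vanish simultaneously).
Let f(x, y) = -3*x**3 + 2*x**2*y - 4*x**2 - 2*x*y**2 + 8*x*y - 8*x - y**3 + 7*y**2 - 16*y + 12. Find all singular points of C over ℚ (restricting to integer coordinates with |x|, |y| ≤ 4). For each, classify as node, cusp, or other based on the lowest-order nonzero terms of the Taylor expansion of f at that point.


Singular points: {(0, 2)}; classification: cusp.

Compute partial derivatives:
  f_x = -9*x**2 + 4*x*y - 8*x - 2*y**2 + 8*y - 8.
  f_y = 2*x**2 - 4*x*y + 8*x - 3*y**2 + 14*y - 16.
Scan x_0 ∈ {−4, ..., 4}. For each x_0, f_y(x_0, y) is a polynomial in y; find its integer roots y ∈ {−4, ..., 4}, then test f_x and f at those candidates.
  x = -4: f_y(-4, y) = -3*y**2 + 30*y - 16; no integer root y with |y| ≤ 4.
  x = -3: f_y(-3, y) = -3*y**2 + 26*y - 22; no integer root y with |y| ≤ 4.
  x = -2: f_y(-2, y) = -3*y**2 + 22*y - 24; no integer root y with |y| ≤ 4.
  x = -1: f_y(-1, y) = -3*y**2 + 18*y - 22; no integer root y with |y| ≤ 4.
  x = 0: f_y(0, y) = -3*y**2 + 14*y - 16; vanishes at y ∈ {2}. (0, 2): f_x = 0, f = 0 — SINGULAR.
  x = 1: f_y(1, y) = -3*y**2 + 10*y - 6; no integer root y with |y| ≤ 4.
  x = 2: f_y(2, y) = -3*y**2 + 6*y + 8; no integer root y with |y| ≤ 4.
  x = 3: f_y(3, y) = -3*y**2 + 2*y + 26; no integer root y with |y| ≤ 4.
  x = 4: f_y(4, y) = -3*y**2 - 2*y + 48; no integer root y with |y| ≤ 4.
Only singular point on the grid: (0, 2).
Classify: substitute x = 0 + u, y = 2 + v and expand: f = -3*u**3 + 2*u**2*v - 2*u*v**2 - v**3 + v**2.
No constant or linear terms (consistent with a singular point). Quadratic part: v**2. Cubic part: -3*u**3 + 2*u**2*v - 2*u*v**2 - v**3.
The quadratic part v**2 is a perfect square, so there is a single (double) tangent line v = 0, i.e. y = 2. Restricting the cubic part to that line (v = 0) leaves -3*u**3 ≠ 0, so f is not divisible by v and the branch is v² ≈ 3*u**3 to lowest order — this is a cusp.
Classification: cusp.


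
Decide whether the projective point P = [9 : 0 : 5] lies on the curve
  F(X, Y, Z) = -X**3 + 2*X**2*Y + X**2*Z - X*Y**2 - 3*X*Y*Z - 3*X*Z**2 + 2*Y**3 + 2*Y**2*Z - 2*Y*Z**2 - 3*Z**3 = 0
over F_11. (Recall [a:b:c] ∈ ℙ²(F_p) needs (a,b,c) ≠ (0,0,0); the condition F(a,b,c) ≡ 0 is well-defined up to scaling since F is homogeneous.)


F(9,0,5) ≡ 1 (mod 11); P is NOT on the curve.

Evaluate F(9, 0, 5) term-by-term (mod 11).
  -X**3 ↦ -1·729·1·1 = -729
  2*X**2*Y ↦ 2·81·0·1 = 0
  X**2*Z ↦ 1·81·1·5 = 405
  -X*Y**2 ↦ -1·9·0·1 = 0
  -3*X*Y*Z ↦ -3·9·0·5 = 0
  -3*X*Z**2 ↦ -3·9·1·25 = -675
  2*Y**3 ↦ 2·1·0·1 = 0
  2*Y**2*Z ↦ 2·1·0·5 = 0
  -2*Y*Z**2 ↦ -2·1·0·25 = 0
  -3*Z**3 ↦ -3·1·1·125 = -375
Sum: F(9, 0, 5) = (-729) + (0) + (405) + (0) + (0) + (-675) + (0) + (0) + (0) + (-375) = -1374.
Reducing mod 11: -1374 ≡ 1 (mod 11).
Since F(a, b, c) ≡ 1 ≠ 0 (mod 11), P does NOT lie on the curve.


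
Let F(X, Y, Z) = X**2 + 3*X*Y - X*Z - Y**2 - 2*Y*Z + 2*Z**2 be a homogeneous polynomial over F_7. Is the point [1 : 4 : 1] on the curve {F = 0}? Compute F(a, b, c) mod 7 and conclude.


F(1,4,1) ≡ 4 (mod 7); P is NOT on the curve.

Evaluate F(1, 4, 1) term-by-term (mod 7).
  X**2 ↦ 1·1·1·1 = 1
  3*X*Y ↦ 3·1·4·1 = 12
  -X*Z ↦ -1·1·1·1 = -1
  -Y**2 ↦ -1·1·16·1 = -16
  -2*Y*Z ↦ -2·1·4·1 = -8
  2*Z**2 ↦ 2·1·1·1 = 2
Sum: F(1, 4, 1) = (1) + (12) + (-1) + (-16) + (-8) + (2) = -10.
Reducing mod 7: -10 ≡ 4 (mod 7).
Since F(a, b, c) ≡ 4 ≠ 0 (mod 7), P does NOT lie on the curve.


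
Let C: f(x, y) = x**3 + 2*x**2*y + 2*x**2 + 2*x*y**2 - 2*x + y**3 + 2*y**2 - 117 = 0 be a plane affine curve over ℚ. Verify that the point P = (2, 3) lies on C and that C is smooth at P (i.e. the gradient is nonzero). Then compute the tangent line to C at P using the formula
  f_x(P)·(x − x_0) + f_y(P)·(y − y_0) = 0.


Tangent line at P: 60*x + 71*y - 333 = 0.

Step 1: f(2, 3) = 0, so P lies on C.
Step 2: partial derivatives
  f_x(x, y) = 3*x**2 + 4*x*y + 4*x + 2*y**2 - 2, f_y(x, y) = 2*x**2 + 4*x*y + 3*y**2 + 4*y.
  f_x(P) = 60, f_y(P) = 71 (gradient nonzero, so P is smooth).
Step 3: tangent line at P: 60·(x − 2) + 71·(y − 3) = 0.
Expanding: 60*x + 71*y - 333 = 0.


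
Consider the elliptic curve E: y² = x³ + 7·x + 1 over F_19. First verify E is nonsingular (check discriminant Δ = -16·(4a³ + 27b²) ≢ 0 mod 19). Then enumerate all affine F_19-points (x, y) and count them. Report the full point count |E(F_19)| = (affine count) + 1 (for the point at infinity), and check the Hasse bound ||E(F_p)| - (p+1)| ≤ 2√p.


Affine points = {(0, 1), (0, 18), (1, 3), (1, 16), (2, 2), (2, 17), (3, 7), (3, 12), (4, 6), (4, 13), (5, 3), (5, 16), (10, 8), (10, 11), (13, 3), (13, 16), (15, 2), (15, 17), (17, 6), (17, 13)}; affine count = 20; |E(F_19)| = 21.

Discriminant check: Δ ∝ 4a³ + 27b² = 4·7³ + 27·1² = 4·343 + 27·1 ≡ 12 (mod 19). Nonzero ⇒ E is nonsingular.
For each x ∈ F_19, compute rhs = x³ + 7·x + 1 mod 19, then count y ∈ F_19 with y² ≡ rhs.
  x = 0: rhs = 1, matching y values: 1, 18 (2 points).
  x = 1: rhs = 9, matching y values: 3, 16 (2 points).
  x = 2: rhs = 4, matching y values: 2, 17 (2 points).
  x = 3: rhs = 11, matching y values: 7, 12 (2 points).
  x = 4: rhs = 17, matching y values: 6, 13 (2 points).
  x = 5: rhs = 9, matching y values: 3, 16 (2 points).
  x = 6: rhs = 12, matching y values: none (0 points).
  x = 7: rhs = 13, matching y values: none (0 points).
  x = 8: rhs = 18, matching y values: none (0 points).
  x = 9: rhs = 14, matching y values: none (0 points).
  x = 10: rhs = 7, matching y values: 8, 11 (2 points).
  x = 11: rhs = 3, matching y values: none (0 points).
  x = 12: rhs = 8, matching y values: none (0 points).
  x = 13: rhs = 9, matching y values: 3, 16 (2 points).
  x = 14: rhs = 12, matching y values: none (0 points).
  x = 15: rhs = 4, matching y values: 2, 17 (2 points).
  x = 16: rhs = 10, matching y values: none (0 points).
  x = 17: rhs = 17, matching y values: 6, 13 (2 points).
  x = 18: rhs = 12, matching y values: none (0 points).
Total affine count: 20.
Full point count |E(F_19)| = 20 + 1 = 21.
Hasse bound: |21 − (19+1)| = |1| = 1 ≤ 2√19 ≈ 8.7178 ✓.


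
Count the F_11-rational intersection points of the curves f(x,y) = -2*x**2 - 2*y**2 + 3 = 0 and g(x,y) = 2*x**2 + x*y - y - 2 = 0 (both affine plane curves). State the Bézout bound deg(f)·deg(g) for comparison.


Common zeros: {(2, 5), (3, 3)}; count = 2; Bézout bound = 4.

deg(f) = 2, deg(g) = 2, so Bézout bound = 4.
Scan x ∈ F_11. For each x, list the y ∈ F_11 with f(x, y) ≡ 0 and those with g(x, y) ≡ 0 (mod 11); the common zeros in that column are the intersection.
  x = 0: f ≡ 0 at y ∈ ∅; g ≡ 0 at y ∈ {9}; common: ∅.
  x = 1: f ≡ 0 at y ∈ ∅; g ≡ 0 at y ∈ {0, 1, 2, 3, 4, 5, 6, 7, 8, 9, 10}; common: ∅.
  x = 2: f ≡ 0 at y ∈ {5, 6}; g ≡ 0 at y ∈ {5}; common: {5}.
  x = 3: f ≡ 0 at y ∈ {3, 8}; g ≡ 0 at y ∈ {3}; common: {3}.
  x = 4: f ≡ 0 at y ∈ ∅; g ≡ 0 at y ∈ {1}; common: ∅.
  x = 5: f ≡ 0 at y ∈ {2, 9}; g ≡ 0 at y ∈ {10}; common: ∅.
  x = 6: f ≡ 0 at y ∈ {2, 9}; g ≡ 0 at y ∈ {8}; common: ∅.
  x = 7: f ≡ 0 at y ∈ ∅; g ≡ 0 at y ∈ {6}; common: ∅.
  x = 8: f ≡ 0 at y ∈ {3, 8}; g ≡ 0 at y ∈ {4}; common: ∅.
  x = 9: f ≡ 0 at y ∈ {5, 6}; g ≡ 0 at y ∈ {2}; common: ∅.
  x = 10: f ≡ 0 at y ∈ ∅; g ≡ 0 at y ∈ {0}; common: ∅.
Collecting: common zeros = {(2, 5), (3, 3)}, so the count is 2.
Comparison with the Bézout bound: 2 ≤ 4 = deg(f)·deg(g), as expected for curves with no common component (the affine F_11-count falls short of the bound because intersections may lie at infinity, over extension fields, or carry multiplicity).


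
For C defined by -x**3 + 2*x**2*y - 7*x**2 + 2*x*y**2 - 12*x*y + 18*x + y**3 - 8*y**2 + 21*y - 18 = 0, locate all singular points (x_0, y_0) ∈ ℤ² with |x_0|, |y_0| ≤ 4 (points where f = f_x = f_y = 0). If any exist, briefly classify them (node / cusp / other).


Singular points: {(0, 3)}; classification: node.

Compute partial derivatives:
  f_x = -3*x**2 + 4*x*y - 14*x + 2*y**2 - 12*y + 18.
  f_y = 2*x**2 + 4*x*y - 12*x + 3*y**2 - 16*y + 21.
Scan x_0 ∈ {−4, ..., 4}. For each x_0, f_y(x_0, y) is a polynomial in y; find its integer roots y ∈ {−4, ..., 4}, then test f_x and f at those candidates.
  x = -4: f_y(-4, y) = 3*y**2 - 32*y + 101; no integer root y with |y| ≤ 4.
  x = -3: f_y(-3, y) = 3*y**2 - 28*y + 75; no integer root y with |y| ≤ 4.
  x = -2: f_y(-2, y) = 3*y**2 - 24*y + 53; no integer root y with |y| ≤ 4.
  x = -1: f_y(-1, y) = 3*y**2 - 20*y + 35; no integer root y with |y| ≤ 4.
  x = 0: f_y(0, y) = 3*y**2 - 16*y + 21; vanishes at y ∈ {3}. (0, 3): f_x = 0, f = 0 — SINGULAR.
  x = 1: f_y(1, y) = 3*y**2 - 12*y + 11; no integer root y with |y| ≤ 4.
  x = 2: f_y(2, y) = 3*y**2 - 8*y + 5; vanishes at y ∈ {1}. (2, 1): f_x = -24 ≠ 0.
  x = 3: f_y(3, y) = 3*y**2 - 4*y + 3; no integer root y with |y| ≤ 4.
  x = 4: f_y(4, y) = 3*y**2 + 5; no integer root y with |y| ≤ 4.
Only singular point on the grid: (0, 3).
Classify: substitute x = 0 + u, y = 3 + v and expand: f = -u**3 + 2*u**2*v - u**2 + 2*u*v**2 + v**3 + v**2.
No constant or linear terms (consistent with a singular point). Quadratic part: -u**2 + v**2. Cubic part: -u**3 + 2*u**2*v + 2*u*v**2 + v**3.
The quadratic part v**2 - u**2 = (v − u)(v + u) splits into two distinct linear factors, so there are two distinct tangent lines y − 3 = ±(x − 0) — this is a node (ordinary double point).
Classification: node.


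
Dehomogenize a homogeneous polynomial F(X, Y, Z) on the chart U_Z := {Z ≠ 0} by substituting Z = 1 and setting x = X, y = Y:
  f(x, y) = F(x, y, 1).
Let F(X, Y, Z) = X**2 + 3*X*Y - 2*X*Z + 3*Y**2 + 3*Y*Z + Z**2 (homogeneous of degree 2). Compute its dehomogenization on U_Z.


f(x, y) = x**2 + 3*x*y - 2*x + 3*y**2 + 3*y + 1

On U_Z we set Z = 1. Each monomial c·X^i·Y^j·Z^k in F becomes c·x^i·y^j·1^k = c·x^i·y^j.
Substituting Z = 1: F(X, Y, 1) = x**2 + 3*x*y - 2*x + 3*y**2 + 3*y + 1.
Note: deg(f) ≤ deg(F) = 2; strict inequality happens when F is divisible by Z (lost terms).


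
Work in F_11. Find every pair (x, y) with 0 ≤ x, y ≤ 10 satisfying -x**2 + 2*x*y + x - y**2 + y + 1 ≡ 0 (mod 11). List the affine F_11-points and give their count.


Affine F_11-points: {(0, 4), (0, 8), (4, 0), (4, 9), (5, 5), (5, 6), (6, 5), (6, 8), (8, 0), (8, 6), (9, 4)}; count = 11.

For each of the 121 pairs (x, y) ∈ F_11², evaluate f(x, y) mod 11. Record the zeros.
  x = 0: [0↦1, 1↦1, 2↦10, 3↦6, 4↦0, 5↦3, 6↦4, 7↦3, 8↦0, 9↦6, 10↦10]  zeros at y ∈ {4, 8}
  x = 1: [0↦1, 1↦3, 2↦3, 3↦1, 4↦8, 5↦2, 6↦5, 7↦6, 8↦5, 9↦2, 10↦8]  zeros at y ∈ ∅
  x = 2: [0↦10, 1↦3, 2↦5, 3↦5, 4↦3, 5↦10, 6↦4, 7↦7, 8↦8, 9↦7, 10↦4]  zeros at y ∈ ∅
  x = 3: [0↦6, 1↦1, 2↦5, 3↦7, 4↦7, 5↦5, 6↦1, 7↦6, 8↦9, 9↦10, 10↦9]  zeros at y ∈ ∅
  x = 4: [0↦0, 1↦8, 2↦3, 3↦7, 4↦9, 5↦9, 6↦7, 7↦3, 8↦8, 9↦0, 10↦1]  zeros at y ∈ {0, 9}
  x = 5: [0↦3, 1↦2, 2↦10, 3↦5, 4↦9, 5↦0, 6↦0, 7↦9, 8↦5, 9↦10, 10↦2]  zeros at y ∈ {5, 6}
  x = 6: [0↦4, 1↦5, 2↦4, 3↦1, 4↦7, 5↦0, 6↦2, 7↦2, 8↦0, 9↦7, 10↦1]  zeros at y ∈ {5, 8}
  x = 7: [0↦3, 1↦6, 2↦7, 3↦6, 4↦3, 5↦9, 6↦2, 7↦4, 8↦4, 9↦2, 10↦9]  zeros at y ∈ ∅
  x = 8: [0↦0, 1↦5, 2↦8, 3↦9, 4↦8, 5↦5, 6↦0, 7↦4, 8↦6, 9↦6, 10↦4]  zeros at y ∈ {0, 6}
  x = 9: [0↦6, 1↦2, 2↦7, 3↦10, 4↦0, 5↦10, 6↦7, 7↦2, 8↦6, 9↦8, 10↦8]  zeros at y ∈ {4}
  x = 10: [0↦10, 1↦8, 2↦4, 3↦9, 4↦1, 5↦2, 6↦1, 7↦9, 8↦4, 9↦8, 10↦10]  zeros at y ∈ ∅
Collecting zeros: affine points = {(0, 4), (0, 8), (4, 0), (4, 9), (5, 5), (5, 6), (6, 5), (6, 8), (8, 0), (8, 6), (9, 4)}.
Total count |C(F_11)_aff| = 11.


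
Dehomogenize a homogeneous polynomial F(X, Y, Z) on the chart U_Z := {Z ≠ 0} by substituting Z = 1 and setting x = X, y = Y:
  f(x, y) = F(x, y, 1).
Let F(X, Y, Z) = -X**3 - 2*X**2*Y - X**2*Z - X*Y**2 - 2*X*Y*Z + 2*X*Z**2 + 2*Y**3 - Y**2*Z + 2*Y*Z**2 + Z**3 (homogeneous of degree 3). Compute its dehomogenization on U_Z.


f(x, y) = -x**3 - 2*x**2*y - x**2 - x*y**2 - 2*x*y + 2*x + 2*y**3 - y**2 + 2*y + 1

On U_Z we set Z = 1. Each monomial c·X^i·Y^j·Z^k in F becomes c·x^i·y^j·1^k = c·x^i·y^j.
Substituting Z = 1: F(X, Y, 1) = -x**3 - 2*x**2*y - x**2 - x*y**2 - 2*x*y + 2*x + 2*y**3 - y**2 + 2*y + 1.
Note: deg(f) ≤ deg(F) = 3; strict inequality happens when F is divisible by Z (lost terms).


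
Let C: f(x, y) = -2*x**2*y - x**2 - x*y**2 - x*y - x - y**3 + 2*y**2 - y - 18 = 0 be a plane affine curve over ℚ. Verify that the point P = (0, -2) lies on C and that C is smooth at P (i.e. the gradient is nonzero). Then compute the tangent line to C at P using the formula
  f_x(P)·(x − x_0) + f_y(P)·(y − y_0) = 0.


Tangent line at P: -3*x - 21*y - 42 = 0.

Step 1: f(0, -2) = 0, so P lies on C.
Step 2: partial derivatives
  f_x(x, y) = -4*x*y - 2*x - y**2 - y - 1, f_y(x, y) = -2*x**2 - 2*x*y - x - 3*y**2 + 4*y - 1.
  f_x(P) = -3, f_y(P) = -21 (gradient nonzero, so P is smooth).
Step 3: tangent line at P: -3·(x − 0) + -21·(y − -2) = 0.
Expanding: -3*x - 21*y - 42 = 0.


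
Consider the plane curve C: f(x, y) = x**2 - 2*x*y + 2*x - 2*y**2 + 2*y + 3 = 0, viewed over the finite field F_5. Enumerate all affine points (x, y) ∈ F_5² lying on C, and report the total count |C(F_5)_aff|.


Affine F_5-points: {(3, 4)}; count = 1.

For each of the 25 pairs (x, y) ∈ F_5², evaluate f(x, y) mod 5. Record the zeros.
  x = 0: [0↦3, 1↦3, 2↦4, 3↦1, 4↦4]  zeros at y ∈ ∅
  x = 1: [0↦1, 1↦4, 2↦3, 3↦3, 4↦4]  zeros at y ∈ ∅
  x = 2: [0↦1, 1↦2, 2↦4, 3↦2, 4↦1]  zeros at y ∈ ∅
  x = 3: [0↦3, 1↦2, 2↦2, 3↦3, 4↦0]  zeros at y ∈ {4}
  x = 4: [0↦2, 1↦4, 2↦2, 3↦1, 4↦1]  zeros at y ∈ ∅
Collecting zeros: affine points = {(3, 4)}.
Total count |C(F_5)_aff| = 1.


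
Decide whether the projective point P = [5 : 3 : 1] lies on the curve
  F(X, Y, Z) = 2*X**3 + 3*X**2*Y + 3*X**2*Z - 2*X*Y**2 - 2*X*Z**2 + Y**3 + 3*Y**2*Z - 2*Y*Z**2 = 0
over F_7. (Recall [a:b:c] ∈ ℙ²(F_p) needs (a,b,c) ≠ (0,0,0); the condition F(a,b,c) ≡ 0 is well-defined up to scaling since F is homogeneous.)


F(5,3,1) ≡ 1 (mod 7); P is NOT on the curve.

Evaluate F(5, 3, 1) term-by-term (mod 7).
  2*X**3 ↦ 2·125·1·1 = 250
  3*X**2*Y ↦ 3·25·3·1 = 225
  3*X**2*Z ↦ 3·25·1·1 = 75
  -2*X*Y**2 ↦ -2·5·9·1 = -90
  -2*X*Z**2 ↦ -2·5·1·1 = -10
  Y**3 ↦ 1·1·27·1 = 27
  3*Y**2*Z ↦ 3·1·9·1 = 27
  -2*Y*Z**2 ↦ -2·1·3·1 = -6
Sum: F(5, 3, 1) = (250) + (225) + (75) + (-90) + (-10) + (27) + (27) + (-6) = 498.
Reducing mod 7: 498 ≡ 1 (mod 7).
Since F(a, b, c) ≡ 1 ≠ 0 (mod 7), P does NOT lie on the curve.


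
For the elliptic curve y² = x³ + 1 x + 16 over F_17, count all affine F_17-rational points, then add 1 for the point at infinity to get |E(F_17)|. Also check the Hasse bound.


Affine points = {(0, 4), (0, 13), (1, 1), (1, 16), (2, 3), (2, 14), (4, 4), (4, 13), (6, 0), (7, 3), (7, 14), (8, 3), (8, 14), (11, 7), (11, 10), (13, 4), (13, 13)}; affine count = 17; |E(F_17)| = 18.

Discriminant check: Δ ∝ 4a³ + 27b² = 4·1³ + 27·16² = 4·1 + 27·256 ≡ 14 (mod 17). Nonzero ⇒ E is nonsingular.
For each x ∈ F_17, compute rhs = x³ + 1·x + 16 mod 17, then count y ∈ F_17 with y² ≡ rhs.
  x = 0: rhs = 16, matching y values: 4, 13 (2 points).
  x = 1: rhs = 1, matching y values: 1, 16 (2 points).
  x = 2: rhs = 9, matching y values: 3, 14 (2 points).
  x = 3: rhs = 12, matching y values: none (0 points).
  x = 4: rhs = 16, matching y values: 4, 13 (2 points).
  x = 5: rhs = 10, matching y values: none (0 points).
  x = 6: rhs = 0, matching y values: 0 (1 points).
  x = 7: rhs = 9, matching y values: 3, 14 (2 points).
  x = 8: rhs = 9, matching y values: 3, 14 (2 points).
  x = 9: rhs = 6, matching y values: none (0 points).
  x = 10: rhs = 6, matching y values: none (0 points).
  x = 11: rhs = 15, matching y values: 7, 10 (2 points).
  x = 12: rhs = 5, matching y values: none (0 points).
  x = 13: rhs = 16, matching y values: 4, 13 (2 points).
  x = 14: rhs = 3, matching y values: none (0 points).
  x = 15: rhs = 6, matching y values: none (0 points).
  x = 16: rhs = 14, matching y values: none (0 points).
Total affine count: 17.
Full point count |E(F_17)| = 17 + 1 = 18.
Hasse bound: |18 − (17+1)| = |0| = 0 ≤ 2√17 ≈ 8.2462 ✓.


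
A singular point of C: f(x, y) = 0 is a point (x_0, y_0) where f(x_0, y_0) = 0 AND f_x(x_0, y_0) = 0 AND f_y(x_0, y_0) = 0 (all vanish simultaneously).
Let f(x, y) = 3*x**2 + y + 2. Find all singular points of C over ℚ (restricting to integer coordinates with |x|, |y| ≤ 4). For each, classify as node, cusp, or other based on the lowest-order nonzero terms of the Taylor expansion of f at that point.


No singular points in the scanned grid; C is smooth there.

Compute partial derivatives:
  f_x = 6*x.
  f_y = 1.
f_y = 1 is a nonzero constant, so f_y never vanishes: no point (x, y) can satisfy f = f_x = f_y = 0. In particular no (x, y) ∈ {−4, ..., 4}² is singular; the curve is smooth.


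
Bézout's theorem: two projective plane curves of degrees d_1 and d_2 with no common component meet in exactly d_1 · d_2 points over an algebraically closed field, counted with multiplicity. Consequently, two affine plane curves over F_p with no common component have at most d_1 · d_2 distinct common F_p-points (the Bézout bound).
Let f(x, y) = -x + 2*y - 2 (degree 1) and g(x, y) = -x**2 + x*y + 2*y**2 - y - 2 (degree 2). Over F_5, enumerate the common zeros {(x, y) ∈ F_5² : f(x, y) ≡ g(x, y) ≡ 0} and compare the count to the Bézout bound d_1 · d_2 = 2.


Common zeros: ∅; count = 0; Bézout bound = 2.

deg(f) = 1, deg(g) = 2, so Bézout bound = 2.
Scan x ∈ F_5. For each x, list the y ∈ F_5 with f(x, y) ≡ 0 and those with g(x, y) ≡ 0 (mod 5); the common zeros in that column are the intersection.
  x = 0: f ≡ 0 at y ∈ {1}; g ≡ 0 at y ∈ ∅; common: ∅.
  x = 1: f ≡ 0 at y ∈ {4}; g ≡ 0 at y ∈ {2, 3}; common: ∅.
  x = 2: f ≡ 0 at y ∈ {2}; g ≡ 0 at y ∈ {3, 4}; common: ∅.
  x = 3: f ≡ 0 at y ∈ {0}; g ≡ 0 at y ∈ ∅; common: ∅.
  x = 4: f ≡ 0 at y ∈ {3}; g ≡ 0 at y ∈ ∅; common: ∅.
Collecting: common zeros = ∅, so the count is 0.
Comparison with the Bézout bound: 0 ≤ 2 = deg(f)·deg(g), as expected for curves with no common component (the affine F_5-count falls short of the bound because intersections may lie at infinity, over extension fields, or carry multiplicity).


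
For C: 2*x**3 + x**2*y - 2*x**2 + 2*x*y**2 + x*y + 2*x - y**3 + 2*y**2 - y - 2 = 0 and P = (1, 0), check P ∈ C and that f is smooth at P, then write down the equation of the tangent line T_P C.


Tangent line at P: 4*x + y - 4 = 0.

Step 1: f(1, 0) = 0, so P lies on C.
Step 2: partial derivatives
  f_x(x, y) = 6*x**2 + 2*x*y - 4*x + 2*y**2 + y + 2, f_y(x, y) = x**2 + 4*x*y + x - 3*y**2 + 4*y - 1.
  f_x(P) = 4, f_y(P) = 1 (gradient nonzero, so P is smooth).
Step 3: tangent line at P: 4·(x − 1) + 1·(y − 0) = 0.
Expanding: 4*x + y - 4 = 0.


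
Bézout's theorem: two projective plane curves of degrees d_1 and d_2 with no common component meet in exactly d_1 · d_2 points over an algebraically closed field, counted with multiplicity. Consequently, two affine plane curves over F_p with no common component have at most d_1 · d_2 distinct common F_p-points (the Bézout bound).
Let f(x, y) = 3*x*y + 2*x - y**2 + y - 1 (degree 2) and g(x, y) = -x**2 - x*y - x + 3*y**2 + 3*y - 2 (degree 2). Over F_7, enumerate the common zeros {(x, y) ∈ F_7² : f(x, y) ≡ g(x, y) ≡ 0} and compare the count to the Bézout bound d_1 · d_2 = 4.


Common zeros: ∅; count = 0; Bézout bound = 4.

deg(f) = 2, deg(g) = 2, so Bézout bound = 4.
Scan x ∈ F_7. For each x, list the y ∈ F_7 with f(x, y) ≡ 0 and those with g(x, y) ≡ 0 (mod 7); the common zeros in that column are the intersection.
  x = 0: f ≡ 0 at y ∈ {3, 5}; g ≡ 0 at y ∈ ∅; common: ∅.
  x = 1: f ≡ 0 at y ∈ ∅; g ≡ 0 at y ∈ ∅; common: ∅.
  x = 2: f ≡ 0 at y ∈ ∅; g ≡ 0 at y ∈ ∅; common: ∅.
  x = 3: f ≡ 0 at y ∈ {1, 2}; g ≡ 0 at y ∈ {0}; common: ∅.
  x = 4: f ≡ 0 at y ∈ {0, 6}; g ≡ 0 at y ∈ ∅; common: ∅.
  x = 5: f ≡ 0 at y ∈ ∅; g ≡ 0 at y ∈ ∅; common: ∅.
  x = 6: f ≡ 0 at y ∈ ∅; g ≡ 0 at y ∈ ∅; common: ∅.
Collecting: common zeros = ∅, so the count is 0.
Comparison with the Bézout bound: 0 ≤ 4 = deg(f)·deg(g), as expected for curves with no common component (the affine F_7-count falls short of the bound because intersections may lie at infinity, over extension fields, or carry multiplicity).


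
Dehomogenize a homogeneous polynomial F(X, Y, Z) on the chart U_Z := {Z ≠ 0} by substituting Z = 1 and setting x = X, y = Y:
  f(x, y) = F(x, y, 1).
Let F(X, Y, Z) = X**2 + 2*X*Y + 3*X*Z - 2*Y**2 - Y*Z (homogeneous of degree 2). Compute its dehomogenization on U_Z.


f(x, y) = x**2 + 2*x*y + 3*x - 2*y**2 - y

On U_Z we set Z = 1. Each monomial c·X^i·Y^j·Z^k in F becomes c·x^i·y^j·1^k = c·x^i·y^j.
Substituting Z = 1: F(X, Y, 1) = x**2 + 2*x*y + 3*x - 2*y**2 - y.
Note: deg(f) ≤ deg(F) = 2; strict inequality happens when F is divisible by Z (lost terms).


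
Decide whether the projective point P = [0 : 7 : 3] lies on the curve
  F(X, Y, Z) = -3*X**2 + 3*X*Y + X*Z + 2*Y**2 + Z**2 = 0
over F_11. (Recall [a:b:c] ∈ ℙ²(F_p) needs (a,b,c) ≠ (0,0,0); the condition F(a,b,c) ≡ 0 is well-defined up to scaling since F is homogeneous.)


F(0,7,3) ≡ 8 (mod 11); P is NOT on the curve.

Evaluate F(0, 7, 3) term-by-term (mod 11).
  -3*X**2 ↦ -3·0·1·1 = 0
  3*X*Y ↦ 3·0·7·1 = 0
  X*Z ↦ 1·0·1·3 = 0
  2*Y**2 ↦ 2·1·49·1 = 98
  Z**2 ↦ 1·1·1·9 = 9
Sum: F(0, 7, 3) = (0) + (0) + (0) + (98) + (9) = 107.
Reducing mod 11: 107 ≡ 8 (mod 11).
Since F(a, b, c) ≡ 8 ≠ 0 (mod 11), P does NOT lie on the curve.


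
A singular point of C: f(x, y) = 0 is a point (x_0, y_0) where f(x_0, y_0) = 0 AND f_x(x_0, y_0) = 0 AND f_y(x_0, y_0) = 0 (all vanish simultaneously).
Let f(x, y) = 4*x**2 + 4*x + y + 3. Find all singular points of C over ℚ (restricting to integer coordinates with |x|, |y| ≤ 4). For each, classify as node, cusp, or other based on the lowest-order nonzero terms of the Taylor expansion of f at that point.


No singular points in the scanned grid; C is smooth there.

Compute partial derivatives:
  f_x = 8*x + 4.
  f_y = 1.
f_y = 1 is a nonzero constant, so f_y never vanishes: no point (x, y) can satisfy f = f_x = f_y = 0. In particular no (x, y) ∈ {−4, ..., 4}² is singular; the curve is smooth.


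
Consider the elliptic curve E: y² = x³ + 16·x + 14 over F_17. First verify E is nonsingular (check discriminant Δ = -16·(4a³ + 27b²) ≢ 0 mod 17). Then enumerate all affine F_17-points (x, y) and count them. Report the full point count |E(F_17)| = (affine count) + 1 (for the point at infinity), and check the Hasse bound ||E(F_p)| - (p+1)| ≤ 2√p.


Affine points = {(3, 2), (3, 15), (5, 7), (5, 10), (8, 5), (8, 12), (10, 1), (10, 16), (11, 5), (11, 12), (12, 8), (12, 9), (15, 5), (15, 12)}; affine count = 14; |E(F_17)| = 15.

Discriminant check: Δ ∝ 4a³ + 27b² = 4·16³ + 27·14² = 4·4096 + 27·196 ≡ 1 (mod 17). Nonzero ⇒ E is nonsingular.
For each x ∈ F_17, compute rhs = x³ + 16·x + 14 mod 17, then count y ∈ F_17 with y² ≡ rhs.
  x = 0: rhs = 14, matching y values: none (0 points).
  x = 1: rhs = 14, matching y values: none (0 points).
  x = 2: rhs = 3, matching y values: none (0 points).
  x = 3: rhs = 4, matching y values: 2, 15 (2 points).
  x = 4: rhs = 6, matching y values: none (0 points).
  x = 5: rhs = 15, matching y values: 7, 10 (2 points).
  x = 6: rhs = 3, matching y values: none (0 points).
  x = 7: rhs = 10, matching y values: none (0 points).
  x = 8: rhs = 8, matching y values: 5, 12 (2 points).
  x = 9: rhs = 3, matching y values: none (0 points).
  x = 10: rhs = 1, matching y values: 1, 16 (2 points).
  x = 11: rhs = 8, matching y values: 5, 12 (2 points).
  x = 12: rhs = 13, matching y values: 8, 9 (2 points).
  x = 13: rhs = 5, matching y values: none (0 points).
  x = 14: rhs = 7, matching y values: none (0 points).
  x = 15: rhs = 8, matching y values: 5, 12 (2 points).
  x = 16: rhs = 14, matching y values: none (0 points).
Total affine count: 14.
Full point count |E(F_17)| = 14 + 1 = 15.
Hasse bound: |15 − (17+1)| = |-3| = 3 ≤ 2√17 ≈ 8.2462 ✓.


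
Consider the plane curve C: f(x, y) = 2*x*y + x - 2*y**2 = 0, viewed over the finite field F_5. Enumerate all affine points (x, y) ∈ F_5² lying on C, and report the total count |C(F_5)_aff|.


Affine F_5-points: {(0, 0), (3, 4), (4, 1), (4, 3)}; count = 4.

For each of the 25 pairs (x, y) ∈ F_5², evaluate f(x, y) mod 5. Record the zeros.
  x = 0: [0↦0, 1↦3, 2↦2, 3↦2, 4↦3]  zeros at y ∈ {0}
  x = 1: [0↦1, 1↦1, 2↦2, 3↦4, 4↦2]  zeros at y ∈ ∅
  x = 2: [0↦2, 1↦4, 2↦2, 3↦1, 4↦1]  zeros at y ∈ ∅
  x = 3: [0↦3, 1↦2, 2↦2, 3↦3, 4↦0]  zeros at y ∈ {4}
  x = 4: [0↦4, 1↦0, 2↦2, 3↦0, 4↦4]  zeros at y ∈ {1, 3}
Collecting zeros: affine points = {(0, 0), (3, 4), (4, 1), (4, 3)}.
Total count |C(F_5)_aff| = 4.


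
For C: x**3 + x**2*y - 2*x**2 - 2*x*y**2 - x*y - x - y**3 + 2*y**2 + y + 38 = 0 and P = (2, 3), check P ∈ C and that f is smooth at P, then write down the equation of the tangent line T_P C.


Tangent line at P: -6*x - 36*y + 120 = 0.

Step 1: f(2, 3) = 0, so P lies on C.
Step 2: partial derivatives
  f_x(x, y) = 3*x**2 + 2*x*y - 4*x - 2*y**2 - y - 1, f_y(x, y) = x**2 - 4*x*y - x - 3*y**2 + 4*y + 1.
  f_x(P) = -6, f_y(P) = -36 (gradient nonzero, so P is smooth).
Step 3: tangent line at P: -6·(x − 2) + -36·(y − 3) = 0.
Expanding: -6*x - 36*y + 120 = 0.


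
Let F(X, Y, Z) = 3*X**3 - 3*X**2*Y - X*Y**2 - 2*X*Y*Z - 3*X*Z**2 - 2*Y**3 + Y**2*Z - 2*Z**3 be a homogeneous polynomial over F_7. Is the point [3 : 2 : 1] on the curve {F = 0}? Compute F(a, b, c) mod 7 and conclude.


F(3,2,1) ≡ 1 (mod 7); P is NOT on the curve.

Evaluate F(3, 2, 1) term-by-term (mod 7).
  3*X**3 ↦ 3·27·1·1 = 81
  -3*X**2*Y ↦ -3·9·2·1 = -54
  -X*Y**2 ↦ -1·3·4·1 = -12
  -2*X*Y*Z ↦ -2·3·2·1 = -12
  -3*X*Z**2 ↦ -3·3·1·1 = -9
  -2*Y**3 ↦ -2·1·8·1 = -16
  Y**2*Z ↦ 1·1·4·1 = 4
  -2*Z**3 ↦ -2·1·1·1 = -2
Sum: F(3, 2, 1) = (81) + (-54) + (-12) + (-12) + (-9) + (-16) + (4) + (-2) = -20.
Reducing mod 7: -20 ≡ 1 (mod 7).
Since F(a, b, c) ≡ 1 ≠ 0 (mod 7), P does NOT lie on the curve.


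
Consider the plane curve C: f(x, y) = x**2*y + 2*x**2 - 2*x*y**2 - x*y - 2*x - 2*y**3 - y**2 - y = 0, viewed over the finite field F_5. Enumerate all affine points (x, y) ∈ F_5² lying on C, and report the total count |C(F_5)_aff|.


Affine F_5-points: {(0, 0), (1, 0), (1, 2), (1, 4), (2, 2), (2, 4), (3, 3)}; count = 7.

For each of the 25 pairs (x, y) ∈ F_5², evaluate f(x, y) mod 5. Record the zeros.
  x = 0: [0↦0, 1↦1, 2↦3, 3↦4, 4↦2]  zeros at y ∈ {0}
  x = 1: [0↦0, 1↦4, 2↦0, 3↦1, 4↦0]  zeros at y ∈ {0, 2, 4}
  x = 2: [0↦4, 1↦3, 2↦0, 3↦3, 4↦0]  zeros at y ∈ {2, 4}
  x = 3: [0↦2, 1↦3, 2↦3, 3↦0, 4↦2]  zeros at y ∈ {3}
  x = 4: [0↦4, 1↦4, 2↦4, 3↦2, 4↦1]  zeros at y ∈ ∅
Collecting zeros: affine points = {(0, 0), (1, 0), (1, 2), (1, 4), (2, 2), (2, 4), (3, 3)}.
Total count |C(F_5)_aff| = 7.
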